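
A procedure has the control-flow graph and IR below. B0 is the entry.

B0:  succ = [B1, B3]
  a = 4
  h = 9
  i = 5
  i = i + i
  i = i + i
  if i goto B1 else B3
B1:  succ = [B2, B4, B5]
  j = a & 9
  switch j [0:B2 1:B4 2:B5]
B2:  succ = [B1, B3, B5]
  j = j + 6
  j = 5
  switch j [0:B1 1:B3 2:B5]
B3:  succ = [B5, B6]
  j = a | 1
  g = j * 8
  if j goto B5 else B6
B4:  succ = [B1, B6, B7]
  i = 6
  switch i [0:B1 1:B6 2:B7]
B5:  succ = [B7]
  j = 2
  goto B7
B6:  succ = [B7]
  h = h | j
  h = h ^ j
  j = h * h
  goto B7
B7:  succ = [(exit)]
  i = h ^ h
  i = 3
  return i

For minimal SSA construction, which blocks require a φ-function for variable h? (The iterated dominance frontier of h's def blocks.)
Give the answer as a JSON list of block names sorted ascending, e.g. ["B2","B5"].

Answer: ["B7"]

Analysis:
idom tree: B1←B0 B2←B1 B3←B0 B4←B1 B5←B0 B6←B0 B7←B0
Dom∩ at merges:
  B1: preds {B0,B2,B4}: {B0} ∩ {B0,B1,B2} ∩ {B0,B1,B4} = {B0}; idom=B0
  B3: preds {B0,B2}: {B0} ∩ {B0,B1,B2} = {B0}; idom=B0
  B5: preds {B1,B2,B3}: {B0,B1} ∩ {B0,B1,B2} ∩ {B0,B3} = {B0}; idom=B0
  B6: preds {B3,B4}: {B0,B3} ∩ {B0,B1,B4} = {B0}; idom=B0
  B7: preds {B4,B5,B6}: {B0,B1,B4} ∩ {B0,B5} ∩ {B0,B6} = {B0}; idom=B0

DF derivation:
  B1←B0: walk · to B0
  B1←B2: walk B2→B1 to B0
  B1←B4: walk B4→B1 to B0
  B3←B0: walk · to B0
  B3←B2: walk B2→B1 to B0
  B5←B1: walk B1 to B0
  B5←B2: walk B2→B1 to B0
  B5←B3: walk B3 to B0
  B6←B3: walk B3 to B0
  B6←B4: walk B4→B1 to B0
  B7←B4: walk B4→B1 to B0
  B7←B5: walk B5 to B0
  B7←B6: walk B6 to B0
  DF(B0)=∅
  DF(B1)={B1,B3,B5,B6,B7}
  DF(B2)={B1,B3,B5}
  DF(B3)={B5,B6}
  DF(B4)={B1,B6,B7}
  DF(B5)={B7}
  DF(B6)={B7}
  DF(B7)=∅

φ for h: defs {B0,B6}
  DF⁺ = {B7}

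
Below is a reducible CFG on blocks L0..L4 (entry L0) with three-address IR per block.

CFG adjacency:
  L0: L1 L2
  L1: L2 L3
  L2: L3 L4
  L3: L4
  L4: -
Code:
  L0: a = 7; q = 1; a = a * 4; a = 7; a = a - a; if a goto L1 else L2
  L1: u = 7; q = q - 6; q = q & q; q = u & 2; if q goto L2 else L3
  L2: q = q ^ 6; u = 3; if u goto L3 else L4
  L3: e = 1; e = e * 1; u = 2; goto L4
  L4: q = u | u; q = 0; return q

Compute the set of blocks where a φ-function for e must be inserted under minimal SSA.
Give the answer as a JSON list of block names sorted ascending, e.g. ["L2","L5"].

idom tree: L1←L0 L2←L0 L3←L0 L4←L0
Join-block Dom:
  L2: preds {L0,L1}: {L0} ∩ {L0,L1} = {L0}; idom=L0
  L3: preds {L1,L2}: {L0,L1} ∩ {L0,L2} = {L0}; idom=L0
  L4: preds {L2,L3}: {L0,L2} ∩ {L0,L3} = {L0}; idom=L0

Frontier:
  join L2 pred L0: · stop@L0
  join L2 pred L1: L1 stop@L0
  join L3 pred L1: L1 stop@L0
  join L3 pred L2: L2 stop@L0
  join L4 pred L2: L2 stop@L0
  join L4 pred L3: L3 stop@L0
  L0 → ∅
  L1 → {L2,L3}
  L2 → {L3,L4}
  L3 → {L4}
  L4 → ∅

φ for e: defs {L3}
  DF⁺ = {L4}

Answer: ["L4"]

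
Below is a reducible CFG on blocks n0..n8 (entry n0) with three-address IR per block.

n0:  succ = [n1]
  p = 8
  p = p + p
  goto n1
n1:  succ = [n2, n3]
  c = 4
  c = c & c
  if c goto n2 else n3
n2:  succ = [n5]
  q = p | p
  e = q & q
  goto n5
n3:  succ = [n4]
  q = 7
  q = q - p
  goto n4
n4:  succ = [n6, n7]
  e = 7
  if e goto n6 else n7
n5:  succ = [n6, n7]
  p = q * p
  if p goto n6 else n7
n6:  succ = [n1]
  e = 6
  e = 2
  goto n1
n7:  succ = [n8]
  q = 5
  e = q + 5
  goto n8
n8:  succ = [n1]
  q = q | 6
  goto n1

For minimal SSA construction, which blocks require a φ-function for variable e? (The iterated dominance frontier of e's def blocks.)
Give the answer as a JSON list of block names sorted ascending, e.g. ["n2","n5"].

Answer: ["n1", "n6", "n7"]

Analysis:
idom tree: n1←n0 n2←n1 n3←n1 n4←n3 n5←n2 n6←n1 n7←n1 n8←n7
Dom∩ at merges:
  n1: preds {n0,n6,n8}: {n0} ∩ {n0,n1,n6} ∩ {n0,n1,n7,n8} = {n0}; idom=n0
  n6: preds {n4,n5}: {n0,n1,n3,n4} ∩ {n0,n1,n2,n5} = {n0,n1}; idom=n1
  n7: preds {n4,n5}: {n0,n1,n3,n4} ∩ {n0,n1,n2,n5} = {n0,n1}; idom=n1

Frontier:
  join n1 pred n0: · stop@n0
  join n1 pred n6: n6→n1 stop@n0
  join n1 pred n8: n8→n7→n1 stop@n0
  join n6 pred n4: n4→n3 stop@n1
  join n6 pred n5: n5→n2 stop@n1
  join n7 pred n4: n4→n3 stop@n1
  join n7 pred n5: n5→n2 stop@n1
  n0: DF=∅
  n1: DF={n1}
  n2: DF={n6,n7}
  n3: DF={n6,n7}
  n4: DF={n6,n7}
  n5: DF={n6,n7}
  n6: DF={n1}
  n7: DF={n1}
  n8: DF={n1}

φ for e: defs {n2,n4,n6,n7}
  DF⁺ = {n1,n6,n7}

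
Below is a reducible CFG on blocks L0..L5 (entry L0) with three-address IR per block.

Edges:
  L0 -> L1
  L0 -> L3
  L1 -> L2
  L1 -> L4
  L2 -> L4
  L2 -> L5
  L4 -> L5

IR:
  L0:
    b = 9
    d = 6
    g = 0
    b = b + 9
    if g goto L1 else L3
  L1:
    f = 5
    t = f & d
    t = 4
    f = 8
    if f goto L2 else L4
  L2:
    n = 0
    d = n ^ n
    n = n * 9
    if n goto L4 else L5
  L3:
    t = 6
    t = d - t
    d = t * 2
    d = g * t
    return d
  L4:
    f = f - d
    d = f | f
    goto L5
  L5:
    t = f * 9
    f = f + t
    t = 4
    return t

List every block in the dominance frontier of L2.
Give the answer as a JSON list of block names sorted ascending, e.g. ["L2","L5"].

idom tree: L1←L0 L2←L1 L3←L0 L4←L1 L5←L1
Dom∩ at merges:
  L4: preds {L1,L2}: {L0,L1} ∩ {L0,L1,L2} = {L0,L1}; idom=L1
  L5: preds {L2,L4}: {L0,L1,L2} ∩ {L0,L1,L4} = {L0,L1}; idom=L1

Frontier:
  L4←L1: walk · to L1
  L4←L2: walk L2 to L1
  L5←L2: walk L2 to L1
  L5←L4: walk L4 to L1
  DF(L0)=∅
  DF(L1)=∅
  DF(L2)={L4,L5}
  DF(L3)=∅
  DF(L4)={L5}
  DF(L5)=∅

DF(L2) = ["L4", "L5"]

Answer: ["L4", "L5"]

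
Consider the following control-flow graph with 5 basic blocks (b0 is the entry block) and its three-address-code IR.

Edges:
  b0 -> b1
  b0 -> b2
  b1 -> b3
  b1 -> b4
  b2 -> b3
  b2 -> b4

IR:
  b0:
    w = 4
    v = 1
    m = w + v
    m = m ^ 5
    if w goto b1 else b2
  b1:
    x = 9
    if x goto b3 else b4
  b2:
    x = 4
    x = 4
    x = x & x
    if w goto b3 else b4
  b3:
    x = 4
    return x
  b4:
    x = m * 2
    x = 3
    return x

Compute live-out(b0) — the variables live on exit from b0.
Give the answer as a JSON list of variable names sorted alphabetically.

Answer: ["m", "w"]

Derivation:
Block summaries:
  b0 def {m,v,w} use ∅
  b1 def {x} use ∅
  b2 def {x} use {w}
  b3 def {x} use ∅
  b4 def {x} use {m}

Live sets:
  live b0: ∅→{m,w}
  live b1: {m}→{m}
  live b2: {m,w}→{m}
  live b3: ∅→∅
  live b4: {m}→∅

live-out(b0) = ["m", "w"]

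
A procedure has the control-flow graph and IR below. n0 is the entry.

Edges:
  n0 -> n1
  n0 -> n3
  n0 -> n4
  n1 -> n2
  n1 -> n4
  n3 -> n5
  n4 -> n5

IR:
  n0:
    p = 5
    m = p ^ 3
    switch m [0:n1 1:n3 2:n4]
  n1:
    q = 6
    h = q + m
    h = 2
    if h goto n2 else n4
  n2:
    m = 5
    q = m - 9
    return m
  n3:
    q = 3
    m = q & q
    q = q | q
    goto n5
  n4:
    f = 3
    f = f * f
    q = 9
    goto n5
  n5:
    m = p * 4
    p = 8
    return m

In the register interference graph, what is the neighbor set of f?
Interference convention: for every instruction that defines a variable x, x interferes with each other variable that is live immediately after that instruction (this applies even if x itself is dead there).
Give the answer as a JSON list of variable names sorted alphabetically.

Per-block:
  n0: {m,p} / ∅
  n1: {h,q} / {m}
  n2: {m,q} / ∅
  n3: {m,q} / ∅
  n4: {f,q} / ∅
  n5: {m,p} / {p}

Live sets:
  n0: in=∅ out={m,p}
  n1: in={m,p} out={p}
  n2: in=∅ out=∅
  n3: in={p} out={p}
  n4: in={p} out={p}
  n5: in={p} out=∅

Interference:
  f: {p}
  h: {p}
  m: {p,q}
  p: {f,h,m,q}
  q: {m,p}

N(f) = ["p"]

Answer: ["p"]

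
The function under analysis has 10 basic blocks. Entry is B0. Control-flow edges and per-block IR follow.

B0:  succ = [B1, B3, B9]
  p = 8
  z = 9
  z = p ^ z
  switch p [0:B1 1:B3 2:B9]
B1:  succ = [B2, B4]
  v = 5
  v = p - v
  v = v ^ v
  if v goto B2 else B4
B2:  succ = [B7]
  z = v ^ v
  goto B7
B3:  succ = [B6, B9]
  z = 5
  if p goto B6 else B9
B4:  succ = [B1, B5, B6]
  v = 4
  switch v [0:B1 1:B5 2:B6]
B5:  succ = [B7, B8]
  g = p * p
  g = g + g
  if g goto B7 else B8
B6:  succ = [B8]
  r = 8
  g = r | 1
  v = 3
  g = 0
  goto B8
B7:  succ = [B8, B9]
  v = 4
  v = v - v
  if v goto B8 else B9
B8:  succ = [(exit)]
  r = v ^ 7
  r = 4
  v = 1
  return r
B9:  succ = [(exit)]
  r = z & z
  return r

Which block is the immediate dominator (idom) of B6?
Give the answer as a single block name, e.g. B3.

Answer: B0

Analysis:
idom tree: B1←B0 B2←B1 B3←B0 B4←B1 B5←B4 B6←B0 B7←B1 B8←B0 B9←B0
Dom∩ at merges:
  B1: preds {B0,B4}: {B0} ∩ {B0,B1,B4} = {B0}; idom=B0
  B6: preds {B3,B4}: {B0,B3} ∩ {B0,B1,B4} = {B0}; idom=B0
  B7: preds {B2,B5}: {B0,B1,B2} ∩ {B0,B1,B4,B5} = {B0,B1}; idom=B1
  B8: preds {B5,B6,B7}: {B0,B1,B4,B5} ∩ {B0,B6} ∩ {B0,B1,B7} = {B0}; idom=B0
  B9: preds {B0,B3,B7}: {B0} ∩ {B0,B3} ∩ {B0,B1,B7} = {B0}; idom=B0

idom(B6) = B0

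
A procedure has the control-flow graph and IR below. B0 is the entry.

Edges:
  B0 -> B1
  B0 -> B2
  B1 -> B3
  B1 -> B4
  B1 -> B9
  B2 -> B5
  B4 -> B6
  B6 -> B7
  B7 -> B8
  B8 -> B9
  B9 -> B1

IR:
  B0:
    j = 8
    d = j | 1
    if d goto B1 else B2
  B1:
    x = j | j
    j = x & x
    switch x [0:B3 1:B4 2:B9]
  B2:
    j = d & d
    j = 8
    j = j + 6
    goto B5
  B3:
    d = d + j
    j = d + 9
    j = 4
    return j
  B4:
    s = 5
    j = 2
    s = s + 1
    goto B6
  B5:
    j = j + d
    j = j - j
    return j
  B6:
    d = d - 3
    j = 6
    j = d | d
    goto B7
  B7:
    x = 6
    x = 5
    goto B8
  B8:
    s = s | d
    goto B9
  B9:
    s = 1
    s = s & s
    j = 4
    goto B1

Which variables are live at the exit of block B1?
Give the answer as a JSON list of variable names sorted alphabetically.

Per-block:
  B0: def={d,j} ue=∅
  B1: def={j,x} ue={j}
  B2: def={j} ue={d}
  B3: def={d,j} ue={d,j}
  B4: def={j,s} ue=∅
  B5: def={j} ue={d,j}
  B6: def={d,j} ue={d}
  B7: def={x} ue=∅
  B8: def={s} ue={d,s}
  B9: def={j,s} ue=∅

Live sets:
  B0: in=∅ out={d,j}
  B1: in={d,j} out={d,j}
  B2: in={d} out={d,j}
  B3: in={d,j} out=∅
  B4: in={d} out={d,s}
  B5: in={d,j} out=∅
  B6: in={d,s} out={d,s}
  B7: in={d,s} out={d,s}
  B8: in={d,s} out={d}
  B9: in={d} out={d,j}

live-out(B1) = ["d", "j"]

Answer: ["d", "j"]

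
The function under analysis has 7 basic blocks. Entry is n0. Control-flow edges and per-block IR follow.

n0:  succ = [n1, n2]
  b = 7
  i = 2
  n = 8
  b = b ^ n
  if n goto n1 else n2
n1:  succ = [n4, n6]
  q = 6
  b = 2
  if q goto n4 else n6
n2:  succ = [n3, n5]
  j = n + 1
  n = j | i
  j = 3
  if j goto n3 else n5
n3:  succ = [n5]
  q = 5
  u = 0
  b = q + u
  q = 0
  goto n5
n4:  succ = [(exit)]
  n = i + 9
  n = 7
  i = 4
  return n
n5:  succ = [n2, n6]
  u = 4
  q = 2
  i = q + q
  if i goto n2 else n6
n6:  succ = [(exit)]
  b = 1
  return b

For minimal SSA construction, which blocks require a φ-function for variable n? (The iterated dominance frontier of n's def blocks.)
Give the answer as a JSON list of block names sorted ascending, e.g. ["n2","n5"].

idom tree: n1←n0 n2←n0 n3←n2 n4←n1 n5←n2 n6←n0
Join-block Dom:
  n2: preds {n0,n5}: {n0} ∩ {n0,n2,n5} = {n0}; idom=n0
  n5: preds {n2,n3}: {n0,n2} ∩ {n0,n2,n3} = {n0,n2}; idom=n2
  n6: preds {n1,n5}: {n0,n1} ∩ {n0,n2,n5} = {n0}; idom=n0

DF walk-up:
  join n2 pred n0: · stop@n0
  join n2 pred n5: n5→n2 stop@n0
  join n5 pred n2: · stop@n2
  join n5 pred n3: n3 stop@n2
  join n6 pred n1: n1 stop@n0
  join n6 pred n5: n5→n2 stop@n0
  DF(n0)=∅
  DF(n1)={n6}
  DF(n2)={n2,n6}
  DF(n3)={n5}
  DF(n4)=∅
  DF(n5)={n2,n6}
  DF(n6)=∅

φ for n: defs {n0,n2,n4}
  DF⁺ = {n2,n6}

Answer: ["n2", "n6"]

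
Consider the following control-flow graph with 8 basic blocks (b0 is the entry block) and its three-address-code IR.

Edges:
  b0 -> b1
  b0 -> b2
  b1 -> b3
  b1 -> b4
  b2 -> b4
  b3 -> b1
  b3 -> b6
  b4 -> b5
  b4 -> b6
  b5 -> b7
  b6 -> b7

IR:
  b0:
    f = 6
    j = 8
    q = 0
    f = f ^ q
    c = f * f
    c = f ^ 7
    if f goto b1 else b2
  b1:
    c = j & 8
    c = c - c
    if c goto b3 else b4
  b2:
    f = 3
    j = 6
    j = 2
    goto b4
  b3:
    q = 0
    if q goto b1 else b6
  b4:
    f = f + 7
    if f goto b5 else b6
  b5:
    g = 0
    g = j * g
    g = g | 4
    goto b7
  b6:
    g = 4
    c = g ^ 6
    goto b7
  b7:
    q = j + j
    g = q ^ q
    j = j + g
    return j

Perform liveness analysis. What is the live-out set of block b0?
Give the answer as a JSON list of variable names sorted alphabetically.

Answer: ["f", "j"]

Analysis:
Block summaries:
  b0: def={c,f,j,q} ue=∅
  b1: def={c} ue={j}
  b2: def={f,j} ue=∅
  b3: def={q} ue=∅
  b4: def={f} ue={f}
  b5: def={g} ue={j}
  b6: def={c,g} ue=∅
  b7: def={g,j,q} ue={j}

Live sets:
  b0 li=∅ lo={f,j}
  b1 li={f,j} lo={f,j}
  b2 li=∅ lo={f,j}
  b3 li={f,j} lo={f,j}
  b4 li={f,j} lo={j}
  b5 li={j} lo={j}
  b6 li={j} lo={j}
  b7 li={j} lo=∅

live-out(b0) = ["f", "j"]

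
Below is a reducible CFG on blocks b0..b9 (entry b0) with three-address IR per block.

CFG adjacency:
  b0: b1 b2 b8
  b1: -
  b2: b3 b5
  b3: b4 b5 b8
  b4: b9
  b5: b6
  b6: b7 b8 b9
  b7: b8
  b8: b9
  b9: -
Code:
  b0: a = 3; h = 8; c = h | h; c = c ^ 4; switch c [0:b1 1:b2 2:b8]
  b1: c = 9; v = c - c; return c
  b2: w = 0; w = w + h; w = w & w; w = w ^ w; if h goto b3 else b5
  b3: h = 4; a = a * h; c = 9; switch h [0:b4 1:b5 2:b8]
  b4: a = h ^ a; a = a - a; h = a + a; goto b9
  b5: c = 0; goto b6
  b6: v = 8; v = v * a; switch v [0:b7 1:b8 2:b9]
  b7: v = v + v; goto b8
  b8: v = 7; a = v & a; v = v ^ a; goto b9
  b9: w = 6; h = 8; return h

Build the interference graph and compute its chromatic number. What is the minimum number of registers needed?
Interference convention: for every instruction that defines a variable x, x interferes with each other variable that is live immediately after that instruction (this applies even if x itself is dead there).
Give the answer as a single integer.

Answer: 3

Derivation:
def/use:
  b0 def {a,c,h} use ∅
  b1 def {c,v} use ∅
  b2 def {w} use {h}
  b3 def {a,c,h} use {a}
  b4 def {a,h} use {a,h}
  b5 def {c} use ∅
  b6 def {v} use {a}
  b7 def {v} use {v}
  b8 def {a,v} use {a}
  b9 def {h,w} use ∅

Liveness:
  live b0: ∅→{a,h}
  live b1: ∅→∅
  live b2: {a,h}→{a}
  live b3: {a}→{a,h}
  live b4: {a,h}→∅
  live b5: {a}→{a}
  live b6: {a}→{a,v}
  live b7: {a,v}→{a}
  live b8: {a}→∅
  live b9: ∅→∅

Conflict graph:
  a: {c,h,v,w}
  c: {a,h,v}
  h: {a,c,w}
  v: {a,c}
  w: {a,h}

Registers:
  lower bound: {a,c,h} mutually conflict ⇒ χ ≥ 3
  3-colouring: r0={a}  r1={c,w}  r2={h,v}
  χ = 3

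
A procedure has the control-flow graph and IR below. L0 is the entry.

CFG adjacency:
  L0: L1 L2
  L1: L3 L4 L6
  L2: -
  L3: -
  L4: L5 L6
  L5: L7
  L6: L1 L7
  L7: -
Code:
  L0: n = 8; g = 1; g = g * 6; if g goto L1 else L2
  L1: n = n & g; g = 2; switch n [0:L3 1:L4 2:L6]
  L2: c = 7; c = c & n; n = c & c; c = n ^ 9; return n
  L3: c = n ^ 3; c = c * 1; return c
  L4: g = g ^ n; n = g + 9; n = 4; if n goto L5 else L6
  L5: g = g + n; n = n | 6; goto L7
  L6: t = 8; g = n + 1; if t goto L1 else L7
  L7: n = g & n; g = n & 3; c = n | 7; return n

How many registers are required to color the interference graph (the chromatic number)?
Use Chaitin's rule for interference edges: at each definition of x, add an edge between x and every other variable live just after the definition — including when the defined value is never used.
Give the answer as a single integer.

Answer: 3

Analysis:
Per-block:
  L0: {g,n} / ∅
  L1: {g,n} / {g,n}
  L2: {c,n} / {n}
  L3: {c} / {n}
  L4: {g,n} / {g,n}
  L5: {g,n} / {g,n}
  L6: {g,t} / {n}
  L7: {c,g,n} / {g,n}

Live sets:
  L0: in=∅ out={g,n}
  L1: in={g,n} out={g,n}
  L2: in={n} out=∅
  L3: in={n} out=∅
  L4: in={g,n} out={g,n}
  L5: in={g,n} out={g,n}
  L6: in={n} out={g,n}
  L7: in={g,n} out=∅

Interfere edges:
  c — {n}
  g — {n,t}
  n — {c,g,t}
  t — {g,n}

Chromatic number:
  clique {g,n,t} ⇒ need ≥ 3
  3-colouring: r0={n}  r1={c,g}  r2={t}
  χ = 3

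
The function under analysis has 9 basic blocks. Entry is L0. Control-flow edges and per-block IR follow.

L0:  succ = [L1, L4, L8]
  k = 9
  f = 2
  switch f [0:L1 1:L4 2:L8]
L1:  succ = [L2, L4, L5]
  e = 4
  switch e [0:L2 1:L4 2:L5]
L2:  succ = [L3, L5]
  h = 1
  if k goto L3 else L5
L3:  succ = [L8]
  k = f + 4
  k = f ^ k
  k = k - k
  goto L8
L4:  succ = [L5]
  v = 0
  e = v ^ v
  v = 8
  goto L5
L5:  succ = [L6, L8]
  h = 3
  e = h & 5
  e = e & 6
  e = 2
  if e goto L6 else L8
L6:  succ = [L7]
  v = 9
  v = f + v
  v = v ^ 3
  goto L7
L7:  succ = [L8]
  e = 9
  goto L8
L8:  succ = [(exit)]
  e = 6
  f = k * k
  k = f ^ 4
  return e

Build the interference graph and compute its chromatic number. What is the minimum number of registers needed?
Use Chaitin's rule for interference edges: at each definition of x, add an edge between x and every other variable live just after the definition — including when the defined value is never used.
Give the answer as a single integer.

def/use:
  L0 def {f,k} use ∅
  L1 def {e} use ∅
  L2 def {h} use {k}
  L3 def {k} use {f}
  L4 def {e,v} use ∅
  L5 def {e,h} use ∅
  L6 def {v} use {f}
  L7 def {e} use ∅
  L8 def {e,f,k} use {k}

Backward fixpoint:
  L0: in=∅ out={f,k}
  L1: in={f,k} out={f,k}
  L2: in={f,k} out={f,k}
  L3: in={f} out={k}
  L4: in={f,k} out={f,k}
  L5: in={f,k} out={f,k}
  L6: in={f,k} out={k}
  L7: in={k} out={k}
  L8: in={k} out=∅

Interference:
  e — {f,k}
  f — {e,h,k,v}
  h — {f,k}
  k — {e,f,h,v}
  v — {f,k}

Chromatic number:
  lower bound: {e,f,k} mutually conflict ⇒ χ ≥ 3
  3-colouring: r0={f}  r1={k}  r2={e,h,v}
  χ = 3

Answer: 3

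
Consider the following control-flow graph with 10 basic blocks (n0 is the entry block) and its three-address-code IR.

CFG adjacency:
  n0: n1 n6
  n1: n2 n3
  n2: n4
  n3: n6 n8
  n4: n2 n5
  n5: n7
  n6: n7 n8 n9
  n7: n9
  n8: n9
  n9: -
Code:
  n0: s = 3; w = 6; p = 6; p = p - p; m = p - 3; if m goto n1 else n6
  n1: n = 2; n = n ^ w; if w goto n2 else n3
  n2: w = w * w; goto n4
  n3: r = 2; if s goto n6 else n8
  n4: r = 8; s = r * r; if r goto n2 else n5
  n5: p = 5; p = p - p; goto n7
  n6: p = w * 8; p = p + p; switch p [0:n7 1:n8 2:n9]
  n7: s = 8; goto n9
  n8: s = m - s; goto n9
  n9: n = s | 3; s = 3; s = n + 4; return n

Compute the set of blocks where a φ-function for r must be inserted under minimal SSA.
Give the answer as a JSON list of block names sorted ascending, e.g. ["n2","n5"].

Answer: ["n2", "n6", "n7", "n8", "n9"]

Derivation:
idom tree: n1←n0 n2←n1 n3←n1 n4←n2 n5←n4 n6←n0 n7←n0 n8←n0 n9←n0
Join-block Dom:
  n2: preds {n1,n4}: {n0,n1} ∩ {n0,n1,n2,n4} = {n0,n1}; idom=n1
  n6: preds {n0,n3}: {n0} ∩ {n0,n1,n3} = {n0}; idom=n0
  n7: preds {n5,n6}: {n0,n1,n2,n4,n5} ∩ {n0,n6} = {n0}; idom=n0
  n8: preds {n3,n6}: {n0,n1,n3} ∩ {n0,n6} = {n0}; idom=n0
  n9: preds {n6,n7,n8}: {n0,n6} ∩ {n0,n7} ∩ {n0,n8} = {n0}; idom=n0

DF walk-up:
  n2←n1: walk · to n1
  n2←n4: walk n4→n2 to n1
  n6←n0: walk · to n0
  n6←n3: walk n3→n1 to n0
  n7←n5: walk n5→n4→n2→n1 to n0
  n7←n6: walk n6 to n0
  n8←n3: walk n3→n1 to n0
  n8←n6: walk n6 to n0
  n9←n6: walk n6 to n0
  n9←n7: walk n7 to n0
  n9←n8: walk n8 to n0
  n0 → ∅
  n1 → {n6,n7,n8}
  n2 → {n2,n7}
  n3 → {n6,n8}
  n4 → {n2,n7}
  n5 → {n7}
  n6 → {n7,n8,n9}
  n7 → {n9}
  n8 → {n9}
  n9 → ∅

φ for r: defs {n3,n4}
  DF⁺ = {n2,n6,n7,n8,n9}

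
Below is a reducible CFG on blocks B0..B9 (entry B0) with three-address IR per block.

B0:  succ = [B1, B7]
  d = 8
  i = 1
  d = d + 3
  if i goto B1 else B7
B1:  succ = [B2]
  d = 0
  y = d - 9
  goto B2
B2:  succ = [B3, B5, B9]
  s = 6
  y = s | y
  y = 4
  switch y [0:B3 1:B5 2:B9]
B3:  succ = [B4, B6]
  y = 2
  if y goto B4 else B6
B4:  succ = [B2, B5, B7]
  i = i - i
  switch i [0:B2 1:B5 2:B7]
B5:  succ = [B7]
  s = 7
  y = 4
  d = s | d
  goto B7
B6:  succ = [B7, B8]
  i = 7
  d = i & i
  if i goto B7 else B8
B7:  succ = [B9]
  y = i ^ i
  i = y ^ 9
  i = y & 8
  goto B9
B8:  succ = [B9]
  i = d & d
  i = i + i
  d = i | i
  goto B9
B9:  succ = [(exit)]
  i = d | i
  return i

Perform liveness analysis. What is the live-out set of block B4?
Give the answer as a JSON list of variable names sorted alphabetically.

Per-block:
  B0: def={d,i} ue=∅
  B1: def={d,y} ue=∅
  B2: def={s,y} ue={y}
  B3: def={y} ue=∅
  B4: def={i} ue={i}
  B5: def={d,s,y} ue={d}
  B6: def={d,i} ue=∅
  B7: def={i,y} ue={i}
  B8: def={d,i} ue={d}
  B9: def={i} ue={d,i}

Liveness:
  live B0: ∅→{d,i}
  live B1: {i}→{d,i,y}
  live B2: {d,i,y}→{d,i}
  live B3: {d,i}→{d,i,y}
  live B4: {d,i,y}→{d,i,y}
  live B5: {d,i}→{d,i}
  live B6: ∅→{d,i}
  live B7: {d,i}→{d,i}
  live B8: {d}→{d,i}
  live B9: {d,i}→∅

live-out(B4) = ["d", "i", "y"]

Answer: ["d", "i", "y"]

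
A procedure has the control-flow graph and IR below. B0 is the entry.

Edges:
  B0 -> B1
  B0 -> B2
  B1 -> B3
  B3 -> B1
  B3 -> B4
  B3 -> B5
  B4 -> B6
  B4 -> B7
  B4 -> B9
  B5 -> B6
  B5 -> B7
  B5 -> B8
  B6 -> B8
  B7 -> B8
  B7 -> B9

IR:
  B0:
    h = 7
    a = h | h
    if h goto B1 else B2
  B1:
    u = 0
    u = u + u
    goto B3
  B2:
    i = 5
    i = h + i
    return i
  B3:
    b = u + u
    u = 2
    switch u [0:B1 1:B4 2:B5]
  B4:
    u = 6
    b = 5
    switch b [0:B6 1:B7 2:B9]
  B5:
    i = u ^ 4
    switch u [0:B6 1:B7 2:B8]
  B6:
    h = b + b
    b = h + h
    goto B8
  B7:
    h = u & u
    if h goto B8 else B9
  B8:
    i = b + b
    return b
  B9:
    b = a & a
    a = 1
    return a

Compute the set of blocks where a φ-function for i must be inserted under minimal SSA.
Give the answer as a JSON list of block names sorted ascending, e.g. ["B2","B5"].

Answer: ["B6", "B7", "B8", "B9"]

Derivation:
idom tree: B1←B0 B2←B0 B3←B1 B4←B3 B5←B3 B6←B3 B7←B3 B8←B3 B9←B3
Dom∩ at merges:
  B1: preds {B0,B3}: {B0} ∩ {B0,B1,B3} = {B0}; idom=B0
  B6: preds {B4,B5}: {B0,B1,B3,B4} ∩ {B0,B1,B3,B5} = {B0,B1,B3}; idom=B3
  B7: preds {B4,B5}: {B0,B1,B3,B4} ∩ {B0,B1,B3,B5} = {B0,B1,B3}; idom=B3
  B8: preds {B5,B6,B7}: {B0,B1,B3,B5} ∩ {B0,B1,B3,B6} ∩ {B0,B1,B3,B7} = {B0,B1,B3}; idom=B3
  B9: preds {B4,B7}: {B0,B1,B3,B4} ∩ {B0,B1,B3,B7} = {B0,B1,B3}; idom=B3

DF derivation:
  B1←B0: walk · to B0
  B1←B3: walk B3→B1 to B0
  B6←B4: walk B4 to B3
  B6←B5: walk B5 to B3
  B7←B4: walk B4 to B3
  B7←B5: walk B5 to B3
  B8←B5: walk B5 to B3
  B8←B6: walk B6 to B3
  B8←B7: walk B7 to B3
  B9←B4: walk B4 to B3
  B9←B7: walk B7 to B3
  DF(B0)=∅
  DF(B1)={B1}
  DF(B2)=∅
  DF(B3)={B1}
  DF(B4)={B6,B7,B9}
  DF(B5)={B6,B7,B8}
  DF(B6)={B8}
  DF(B7)={B8,B9}
  DF(B8)=∅
  DF(B9)=∅

φ for i: defs {B2,B5,B8}
  DF⁺ = {B6,B7,B8,B9}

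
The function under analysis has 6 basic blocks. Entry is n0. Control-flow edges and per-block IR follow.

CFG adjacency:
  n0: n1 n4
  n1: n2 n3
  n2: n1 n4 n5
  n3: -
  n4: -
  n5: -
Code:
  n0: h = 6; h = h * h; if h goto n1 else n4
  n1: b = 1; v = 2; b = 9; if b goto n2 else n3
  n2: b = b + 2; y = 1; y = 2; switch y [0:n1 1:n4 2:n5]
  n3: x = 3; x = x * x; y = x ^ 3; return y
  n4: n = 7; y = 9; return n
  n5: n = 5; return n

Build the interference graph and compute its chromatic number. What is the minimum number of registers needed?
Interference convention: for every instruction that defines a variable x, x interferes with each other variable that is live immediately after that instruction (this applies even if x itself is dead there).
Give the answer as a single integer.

Answer: 2

Working:
Per-block:
  n0 def {h} use ∅
  n1 def {b,v} use ∅
  n2 def {b,y} use {b}
  n3 def {x,y} use ∅
  n4 def {n,y} use ∅
  n5 def {n} use ∅

Live sets:
  n0 li=∅ lo=∅
  n1 li=∅ lo={b}
  n2 li={b} lo=∅
  n3 li=∅ lo=∅
  n4 li=∅ lo=∅
  n5 li=∅ lo=∅

Interference:
  b↔∅
  h↔∅
  n↔{y}
  v↔∅
  x↔∅
  y↔{n}

Colouring:
  lower bound: {n,y} mutually conflict ⇒ χ ≥ 2
  assign b→R0 h→R0 n→R0 v→R0 x→R0 y→R1 — no edge inside a register ⇒ χ ≤ 2
  χ = 2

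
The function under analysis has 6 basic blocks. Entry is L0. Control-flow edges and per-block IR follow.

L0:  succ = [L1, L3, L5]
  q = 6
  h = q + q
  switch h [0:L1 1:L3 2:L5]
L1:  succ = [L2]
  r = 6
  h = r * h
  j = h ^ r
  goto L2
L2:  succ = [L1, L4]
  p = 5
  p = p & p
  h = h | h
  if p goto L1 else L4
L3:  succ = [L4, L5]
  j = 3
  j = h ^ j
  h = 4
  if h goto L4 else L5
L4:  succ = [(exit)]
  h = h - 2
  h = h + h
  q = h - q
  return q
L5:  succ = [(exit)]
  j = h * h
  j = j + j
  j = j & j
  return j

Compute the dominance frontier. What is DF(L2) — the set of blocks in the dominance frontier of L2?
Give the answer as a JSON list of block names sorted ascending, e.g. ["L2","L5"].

Answer: ["L1", "L4"]

Derivation:
idom tree: L1←L0 L2←L1 L3←L0 L4←L0 L5←L0
Join-block Dom:
  L1: preds {L0,L2}: {L0} ∩ {L0,L1,L2} = {L0}; idom=L0
  L4: preds {L2,L3}: {L0,L1,L2} ∩ {L0,L3} = {L0}; idom=L0
  L5: preds {L0,L3}: {L0} ∩ {L0,L3} = {L0}; idom=L0

DF derivation:
  join L1 pred L0: · stop@L0
  join L1 pred L2: L2→L1 stop@L0
  join L4 pred L2: L2→L1 stop@L0
  join L4 pred L3: L3 stop@L0
  join L5 pred L0: · stop@L0
  join L5 pred L3: L3 stop@L0
  L0: DF=∅
  L1: DF={L1,L4}
  L2: DF={L1,L4}
  L3: DF={L4,L5}
  L4: DF=∅
  L5: DF=∅

DF(L2) = ["L1", "L4"]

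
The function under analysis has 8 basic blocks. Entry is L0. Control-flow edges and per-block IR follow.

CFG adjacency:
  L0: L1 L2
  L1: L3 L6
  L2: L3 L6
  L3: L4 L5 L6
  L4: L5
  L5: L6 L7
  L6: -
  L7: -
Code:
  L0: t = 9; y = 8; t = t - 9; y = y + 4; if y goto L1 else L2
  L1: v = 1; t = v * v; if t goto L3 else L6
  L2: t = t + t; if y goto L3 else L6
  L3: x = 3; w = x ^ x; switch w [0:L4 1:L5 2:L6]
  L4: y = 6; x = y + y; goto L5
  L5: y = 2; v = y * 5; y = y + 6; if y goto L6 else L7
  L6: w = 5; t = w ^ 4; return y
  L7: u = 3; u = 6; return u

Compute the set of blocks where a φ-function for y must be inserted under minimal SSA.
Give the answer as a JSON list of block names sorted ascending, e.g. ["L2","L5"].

idom tree: L1←L0 L2←L0 L3←L0 L4←L3 L5←L3 L6←L0 L7←L5
Dom at joins:
  L3: preds {L1,L2}: {L0,L1} ∩ {L0,L2} = {L0}; idom=L0
  L5: preds {L3,L4}: {L0,L3} ∩ {L0,L3,L4} = {L0,L3}; idom=L3
  L6: preds {L1,L2,L3,L5}: {L0,L1} ∩ {L0,L2} ∩ {L0,L3} ∩ {L0,L3,L5} = {L0}; idom=L0

DF derivation:
  L3←L1: walk L1 to L0
  L3←L2: walk L2 to L0
  L5←L3: walk · to L3
  L5←L4: walk L4 to L3
  L6←L1: walk L1 to L0
  L6←L2: walk L2 to L0
  L6←L3: walk L3 to L0
  L6←L5: walk L5→L3 to L0
  DF(L0)=∅
  DF(L1)={L3,L6}
  DF(L2)={L3,L6}
  DF(L3)={L6}
  DF(L4)={L5}
  DF(L5)={L6}
  DF(L6)=∅
  DF(L7)=∅

φ for y: defs {L0,L4,L5}
  DF⁺ = {L5,L6}

Answer: ["L5", "L6"]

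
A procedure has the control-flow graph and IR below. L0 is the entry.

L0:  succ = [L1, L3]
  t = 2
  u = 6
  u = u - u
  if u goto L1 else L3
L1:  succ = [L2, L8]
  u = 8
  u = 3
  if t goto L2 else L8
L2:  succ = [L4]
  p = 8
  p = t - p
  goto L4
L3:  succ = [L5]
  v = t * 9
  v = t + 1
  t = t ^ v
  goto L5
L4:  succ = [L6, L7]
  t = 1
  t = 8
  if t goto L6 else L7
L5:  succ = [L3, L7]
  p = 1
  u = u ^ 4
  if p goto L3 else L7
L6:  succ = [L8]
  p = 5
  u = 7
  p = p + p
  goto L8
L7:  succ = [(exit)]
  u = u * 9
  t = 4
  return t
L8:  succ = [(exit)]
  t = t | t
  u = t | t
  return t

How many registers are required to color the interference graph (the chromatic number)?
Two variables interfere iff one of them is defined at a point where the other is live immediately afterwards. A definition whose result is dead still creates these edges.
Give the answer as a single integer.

Answer: 3

Analysis:
def/use:
  L0: def={t,u} ue=∅
  L1: def={u} ue={t}
  L2: def={p} ue={t}
  L3: def={t,v} ue={t}
  L4: def={t} ue=∅
  L5: def={p,u} ue={u}
  L6: def={p,u} ue=∅
  L7: def={t,u} ue={u}
  L8: def={t,u} ue={t}

Live sets:
  L0: in=∅ out={t,u}
  L1: in={t} out={t,u}
  L2: in={t,u} out={u}
  L3: in={t,u} out={t,u}
  L4: in={u} out={t,u}
  L5: in={t,u} out={t,u}
  L6: in={t} out={t}
  L7: in={u} out=∅
  L8: in={t} out=∅

Interfere edges:
  p — {t,u}
  t — {p,u,v}
  u — {p,t,v}
  v — {t,u}

Chromatic number:
  {p,t,u} pairwise interfere (3-clique) ⇒ χ ≥ 3
  3-colouring: R0={t}  R1={u}  R2={p,v}
  χ = 3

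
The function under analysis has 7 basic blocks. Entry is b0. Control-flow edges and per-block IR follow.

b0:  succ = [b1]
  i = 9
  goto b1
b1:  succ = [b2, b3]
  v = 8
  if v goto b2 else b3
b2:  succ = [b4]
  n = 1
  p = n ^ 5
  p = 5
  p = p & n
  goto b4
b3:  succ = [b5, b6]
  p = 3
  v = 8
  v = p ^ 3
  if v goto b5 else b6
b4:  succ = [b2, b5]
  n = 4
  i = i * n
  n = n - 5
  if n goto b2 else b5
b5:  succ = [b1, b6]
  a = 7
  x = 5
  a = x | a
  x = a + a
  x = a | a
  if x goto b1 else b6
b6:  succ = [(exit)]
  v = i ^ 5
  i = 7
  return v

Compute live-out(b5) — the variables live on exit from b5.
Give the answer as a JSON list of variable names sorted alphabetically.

Per-block:
  b0: def={i} ue=∅
  b1: def={v} ue=∅
  b2: def={n,p} ue=∅
  b3: def={p,v} ue=∅
  b4: def={i,n} ue={i}
  b5: def={a,x} ue=∅
  b6: def={i,v} ue={i}

Backward fixpoint:
  b0 li=∅ lo={i}
  b1 li={i} lo={i}
  b2 li={i} lo={i}
  b3 li={i} lo={i}
  b4 li={i} lo={i}
  b5 li={i} lo={i}
  b6 li={i} lo=∅

live-out(b5) = ["i"]

Answer: ["i"]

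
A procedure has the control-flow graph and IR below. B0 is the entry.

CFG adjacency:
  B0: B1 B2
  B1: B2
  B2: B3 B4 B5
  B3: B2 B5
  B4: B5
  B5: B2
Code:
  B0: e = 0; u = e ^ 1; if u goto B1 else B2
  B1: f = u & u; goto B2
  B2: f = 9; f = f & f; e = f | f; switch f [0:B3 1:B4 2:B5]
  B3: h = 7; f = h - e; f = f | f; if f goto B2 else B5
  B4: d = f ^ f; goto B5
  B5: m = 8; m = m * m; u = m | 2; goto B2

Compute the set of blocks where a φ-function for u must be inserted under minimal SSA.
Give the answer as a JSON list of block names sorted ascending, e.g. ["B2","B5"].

idom tree: B1←B0 B2←B0 B3←B2 B4←B2 B5←B2
Dom∩ at merges:
  B2: preds {B0,B1,B3,B5}: {B0} ∩ {B0,B1} ∩ {B0,B2,B3} ∩ {B0,B2,B5} = {B0}; idom=B0
  B5: preds {B2,B3,B4}: {B0,B2} ∩ {B0,B2,B3} ∩ {B0,B2,B4} = {B0,B2}; idom=B2

DF derivation:
  B2←B0: walk · to B0
  B2←B1: walk B1 to B0
  B2←B3: walk B3→B2 to B0
  B2←B5: walk B5→B2 to B0
  B5←B2: walk · to B2
  B5←B3: walk B3 to B2
  B5←B4: walk B4 to B2
  DF(B0)=∅
  DF(B1)={B2}
  DF(B2)={B2}
  DF(B3)={B2,B5}
  DF(B4)={B5}
  DF(B5)={B2}

φ for u: defs {B0,B5}
  DF⁺ = {B2}

Answer: ["B2"]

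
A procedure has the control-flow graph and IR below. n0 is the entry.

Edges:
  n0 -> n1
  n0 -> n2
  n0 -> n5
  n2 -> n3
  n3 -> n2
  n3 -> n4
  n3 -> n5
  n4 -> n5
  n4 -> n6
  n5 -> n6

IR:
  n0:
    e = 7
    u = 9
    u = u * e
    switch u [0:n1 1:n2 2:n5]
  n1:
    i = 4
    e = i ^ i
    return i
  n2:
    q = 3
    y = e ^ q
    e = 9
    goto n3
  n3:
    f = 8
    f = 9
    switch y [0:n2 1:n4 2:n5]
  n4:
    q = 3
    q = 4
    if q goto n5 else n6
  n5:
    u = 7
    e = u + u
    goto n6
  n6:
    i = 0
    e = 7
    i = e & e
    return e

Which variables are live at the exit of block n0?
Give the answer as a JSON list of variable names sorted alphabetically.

Answer: ["e"]

Working:
Per-block:
  n0: {e,u} / ∅
  n1: {e,i} / ∅
  n2: {e,q,y} / {e}
  n3: {f} / {y}
  n4: {q} / ∅
  n5: {e,u} / ∅
  n6: {e,i} / ∅

Live sets:
  n0: in=∅ out={e}
  n1: in=∅ out=∅
  n2: in={e} out={e,y}
  n3: in={e,y} out={e}
  n4: in=∅ out=∅
  n5: in=∅ out=∅
  n6: in=∅ out=∅

live-out(n0) = ["e"]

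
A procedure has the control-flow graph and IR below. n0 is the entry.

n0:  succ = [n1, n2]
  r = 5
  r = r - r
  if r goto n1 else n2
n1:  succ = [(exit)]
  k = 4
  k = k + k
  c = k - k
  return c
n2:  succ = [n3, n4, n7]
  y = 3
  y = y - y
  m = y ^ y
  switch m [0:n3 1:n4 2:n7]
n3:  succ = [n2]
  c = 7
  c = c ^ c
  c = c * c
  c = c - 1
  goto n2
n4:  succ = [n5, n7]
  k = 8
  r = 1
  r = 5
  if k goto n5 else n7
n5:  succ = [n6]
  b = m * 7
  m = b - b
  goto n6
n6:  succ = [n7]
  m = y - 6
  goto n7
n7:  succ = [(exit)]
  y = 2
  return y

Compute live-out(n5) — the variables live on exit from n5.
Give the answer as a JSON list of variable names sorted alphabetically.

Per-block:
  n0: {r} / ∅
  n1: {c,k} / ∅
  n2: {m,y} / ∅
  n3: {c} / ∅
  n4: {k,r} / ∅
  n5: {b,m} / {m}
  n6: {m} / {y}
  n7: {y} / ∅

Liveness:
  live n0: ∅→∅
  live n1: ∅→∅
  live n2: ∅→{m,y}
  live n3: ∅→∅
  live n4: {m,y}→{m,y}
  live n5: {m,y}→{y}
  live n6: {y}→∅
  live n7: ∅→∅

live-out(n5) = ["y"]

Answer: ["y"]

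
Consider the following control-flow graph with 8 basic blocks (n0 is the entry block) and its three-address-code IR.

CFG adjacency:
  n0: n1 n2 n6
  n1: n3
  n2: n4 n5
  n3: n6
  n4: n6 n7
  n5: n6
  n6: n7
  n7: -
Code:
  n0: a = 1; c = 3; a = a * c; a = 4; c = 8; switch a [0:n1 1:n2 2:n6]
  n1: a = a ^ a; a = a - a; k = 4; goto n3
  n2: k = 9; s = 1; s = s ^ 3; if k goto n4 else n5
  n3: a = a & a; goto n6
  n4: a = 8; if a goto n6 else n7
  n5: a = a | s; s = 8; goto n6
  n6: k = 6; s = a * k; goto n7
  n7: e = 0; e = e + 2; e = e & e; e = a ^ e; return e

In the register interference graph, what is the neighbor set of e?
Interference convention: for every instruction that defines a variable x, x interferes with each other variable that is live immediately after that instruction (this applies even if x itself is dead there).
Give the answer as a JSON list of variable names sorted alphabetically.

def/use:
  n0 def {a,c} use ∅
  n1 def {a,k} use {a}
  n2 def {k,s} use ∅
  n3 def {a} use {a}
  n4 def {a} use ∅
  n5 def {a,s} use {a,s}
  n6 def {k,s} use {a}
  n7 def {e} use {a}

Live sets:
  live n0: ∅→{a}
  live n1: {a}→{a}
  live n2: {a}→{a,s}
  live n3: {a}→{a}
  live n4: ∅→{a}
  live n5: {a,s}→{a}
  live n6: {a}→{a}
  live n7: {a}→∅

Interference:
  a↔{c,e,k,s}
  c↔{a}
  e↔{a}
  k↔{a,s}
  s↔{a,k}

N(e) = ["a"]

Answer: ["a"]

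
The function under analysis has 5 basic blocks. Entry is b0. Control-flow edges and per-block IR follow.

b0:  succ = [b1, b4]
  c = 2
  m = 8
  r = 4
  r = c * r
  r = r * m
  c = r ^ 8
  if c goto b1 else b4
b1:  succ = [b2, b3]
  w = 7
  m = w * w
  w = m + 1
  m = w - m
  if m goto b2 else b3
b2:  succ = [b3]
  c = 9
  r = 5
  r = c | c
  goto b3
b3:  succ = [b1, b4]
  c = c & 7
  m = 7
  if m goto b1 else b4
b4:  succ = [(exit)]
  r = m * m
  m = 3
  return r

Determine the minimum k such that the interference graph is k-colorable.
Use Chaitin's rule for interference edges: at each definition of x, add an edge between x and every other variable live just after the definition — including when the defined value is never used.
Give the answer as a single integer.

Per-block:
  b0: {c,m,r} / ∅
  b1: {m,w} / ∅
  b2: {c,r} / ∅
  b3: {c,m} / {c}
  b4: {m,r} / {m}

Liveness:
  live b0: ∅→{c,m}
  live b1: {c}→{c}
  live b2: ∅→{c}
  live b3: {c}→{c,m}
  live b4: {m}→∅

Interfere edges:
  c: {m,r,w}
  m: {c,r,w}
  r: {c,m}
  w: {c,m}

Chromatic number:
  lower bound: {c,m,r} mutually conflict ⇒ χ ≥ 3
  3-colouring: R0={c}  R1={m}  R2={r,w}
  χ = 3

Answer: 3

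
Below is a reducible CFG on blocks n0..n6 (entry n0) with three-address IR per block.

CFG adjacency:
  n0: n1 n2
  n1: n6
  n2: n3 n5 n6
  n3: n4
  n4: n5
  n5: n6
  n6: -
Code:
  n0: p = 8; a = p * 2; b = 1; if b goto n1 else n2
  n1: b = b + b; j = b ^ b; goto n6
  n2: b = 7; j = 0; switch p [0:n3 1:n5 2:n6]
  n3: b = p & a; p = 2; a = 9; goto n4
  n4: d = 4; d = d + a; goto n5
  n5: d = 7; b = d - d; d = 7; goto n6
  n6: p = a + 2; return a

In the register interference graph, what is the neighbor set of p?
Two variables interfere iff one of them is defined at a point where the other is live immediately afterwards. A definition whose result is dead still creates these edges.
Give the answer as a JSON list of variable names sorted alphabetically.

Answer: ["a", "b", "j"]

Derivation:
Per-block:
  n0: def={a,b,p} ue=∅
  n1: def={b,j} ue={b}
  n2: def={b,j} ue={p}
  n3: def={a,b,p} ue={a,p}
  n4: def={d} ue={a}
  n5: def={b,d} ue=∅
  n6: def={p} ue={a}

Liveness:
  live n0: ∅→{a,b,p}
  live n1: {a,b}→{a}
  live n2: {a,p}→{a,p}
  live n3: {a,p}→{a}
  live n4: {a}→{a}
  live n5: {a}→{a}
  live n6: {a}→∅

Interference:
  a — {b,d,j,p}
  b — {a,p}
  d — {a}
  j — {a,p}
  p — {a,b,j}

N(p) = ["a", "b", "j"]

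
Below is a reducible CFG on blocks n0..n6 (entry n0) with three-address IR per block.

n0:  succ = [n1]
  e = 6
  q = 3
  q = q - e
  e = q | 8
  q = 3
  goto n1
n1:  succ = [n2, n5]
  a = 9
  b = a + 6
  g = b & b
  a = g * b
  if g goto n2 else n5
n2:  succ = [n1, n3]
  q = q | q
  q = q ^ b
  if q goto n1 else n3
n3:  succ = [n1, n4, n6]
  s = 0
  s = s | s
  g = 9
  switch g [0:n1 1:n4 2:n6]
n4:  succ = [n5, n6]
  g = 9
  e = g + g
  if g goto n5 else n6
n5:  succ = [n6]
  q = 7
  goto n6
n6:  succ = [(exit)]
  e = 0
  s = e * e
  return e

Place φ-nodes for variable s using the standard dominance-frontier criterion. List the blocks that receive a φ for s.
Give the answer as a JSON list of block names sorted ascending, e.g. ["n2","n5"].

idom tree: n1←n0 n2←n1 n3←n2 n4←n3 n5←n1 n6←n1
Dom∩ at merges:
  n1: preds {n0,n2,n3}: {n0} ∩ {n0,n1,n2} ∩ {n0,n1,n2,n3} = {n0}; idom=n0
  n5: preds {n1,n4}: {n0,n1} ∩ {n0,n1,n2,n3,n4} = {n0,n1}; idom=n1
  n6: preds {n3,n4,n5}: {n0,n1,n2,n3} ∩ {n0,n1,n2,n3,n4} ∩ {n0,n1,n5} = {n0,n1}; idom=n1

Frontier:
  join n1 pred n0: · stop@n0
  join n1 pred n2: n2→n1 stop@n0
  join n1 pred n3: n3→n2→n1 stop@n0
  join n5 pred n1: · stop@n1
  join n5 pred n4: n4→n3→n2 stop@n1
  join n6 pred n3: n3→n2 stop@n1
  join n6 pred n4: n4→n3→n2 stop@n1
  join n6 pred n5: n5 stop@n1
  n0: DF=∅
  n1: DF={n1}
  n2: DF={n1,n5,n6}
  n3: DF={n1,n5,n6}
  n4: DF={n5,n6}
  n5: DF={n6}
  n6: DF=∅

φ for s: defs {n3,n6}
  DF⁺ = {n1,n5,n6}

Answer: ["n1", "n5", "n6"]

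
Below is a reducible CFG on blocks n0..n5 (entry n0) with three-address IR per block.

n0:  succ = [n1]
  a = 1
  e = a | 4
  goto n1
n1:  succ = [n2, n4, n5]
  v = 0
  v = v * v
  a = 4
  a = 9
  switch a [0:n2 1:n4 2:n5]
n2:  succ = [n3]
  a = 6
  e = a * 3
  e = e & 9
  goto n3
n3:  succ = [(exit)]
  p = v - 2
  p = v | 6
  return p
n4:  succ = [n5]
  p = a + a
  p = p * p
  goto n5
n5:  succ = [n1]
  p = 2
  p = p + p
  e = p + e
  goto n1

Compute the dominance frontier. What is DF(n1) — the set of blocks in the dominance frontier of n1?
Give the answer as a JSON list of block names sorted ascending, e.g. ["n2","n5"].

Answer: ["n1"]

Working:
idom tree: n1←n0 n2←n1 n3←n2 n4←n1 n5←n1
Join-block Dom:
  n1: preds {n0,n5}: {n0} ∩ {n0,n1,n5} = {n0}; idom=n0
  n5: preds {n1,n4}: {n0,n1} ∩ {n0,n1,n4} = {n0,n1}; idom=n1

DF walk-up:
  join n1 pred n0: · stop@n0
  join n1 pred n5: n5→n1 stop@n0
  join n5 pred n1: · stop@n1
  join n5 pred n4: n4 stop@n1
  n0 → ∅
  n1 → {n1}
  n2 → ∅
  n3 → ∅
  n4 → {n5}
  n5 → {n1}

DF(n1) = ["n1"]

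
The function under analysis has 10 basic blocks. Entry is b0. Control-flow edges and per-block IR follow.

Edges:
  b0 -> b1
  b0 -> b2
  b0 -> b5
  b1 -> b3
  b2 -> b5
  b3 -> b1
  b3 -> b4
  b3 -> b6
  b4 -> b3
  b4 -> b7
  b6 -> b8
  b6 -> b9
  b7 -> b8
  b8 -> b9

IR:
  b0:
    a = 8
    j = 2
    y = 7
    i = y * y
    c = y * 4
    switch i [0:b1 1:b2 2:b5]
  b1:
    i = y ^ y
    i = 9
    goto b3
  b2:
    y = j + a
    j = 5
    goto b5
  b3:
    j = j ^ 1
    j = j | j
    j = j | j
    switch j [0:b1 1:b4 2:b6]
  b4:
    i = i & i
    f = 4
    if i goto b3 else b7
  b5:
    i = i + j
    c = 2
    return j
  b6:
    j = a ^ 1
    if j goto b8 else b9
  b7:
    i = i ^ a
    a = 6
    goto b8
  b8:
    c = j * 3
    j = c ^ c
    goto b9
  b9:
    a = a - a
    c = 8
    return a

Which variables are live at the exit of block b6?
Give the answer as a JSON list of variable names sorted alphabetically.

Block summaries:
  b0: {a,c,i,j,y} / ∅
  b1: {i} / {y}
  b2: {j,y} / {a,j}
  b3: {j} / {j}
  b4: {f,i} / {i}
  b5: {c,i} / {i,j}
  b6: {j} / {a}
  b7: {a,i} / {a,i}
  b8: {c,j} / {j}
  b9: {a,c} / {a}

Live sets:
  b0 li=∅ lo={a,i,j,y}
  b1 li={a,j,y} lo={a,i,j,y}
  b2 li={a,i,j} lo={i,j}
  b3 li={a,i,j,y} lo={a,i,j,y}
  b4 li={a,i,j,y} lo={a,i,j,y}
  b5 li={i,j} lo=∅
  b6 li={a} lo={a,j}
  b7 li={a,i,j} lo={a,j}
  b8 li={a,j} lo={a}
  b9 li={a} lo=∅

live-out(b6) = ["a", "j"]

Answer: ["a", "j"]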